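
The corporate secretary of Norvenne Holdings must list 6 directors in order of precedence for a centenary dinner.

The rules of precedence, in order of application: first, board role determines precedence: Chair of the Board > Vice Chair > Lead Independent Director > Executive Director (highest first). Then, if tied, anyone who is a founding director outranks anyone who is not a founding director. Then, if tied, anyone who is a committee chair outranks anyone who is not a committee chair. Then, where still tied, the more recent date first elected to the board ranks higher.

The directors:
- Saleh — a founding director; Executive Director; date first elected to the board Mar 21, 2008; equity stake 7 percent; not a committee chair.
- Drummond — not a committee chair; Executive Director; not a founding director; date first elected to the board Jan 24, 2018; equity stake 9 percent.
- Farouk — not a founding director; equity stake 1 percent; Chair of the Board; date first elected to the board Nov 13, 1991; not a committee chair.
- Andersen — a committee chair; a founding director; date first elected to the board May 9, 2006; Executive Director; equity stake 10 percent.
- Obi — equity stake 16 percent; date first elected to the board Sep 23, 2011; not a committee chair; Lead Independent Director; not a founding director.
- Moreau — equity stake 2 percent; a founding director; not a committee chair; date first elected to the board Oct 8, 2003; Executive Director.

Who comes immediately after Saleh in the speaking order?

By board role: Farouk (Chair of the Board); then Obi (Lead Independent Director); then Andersen, Saleh, Moreau and Drummond (Executive Director).
Among Andersen, Saleh, Moreau and Drummond, a founding director before not a founding director: Andersen, Saleh and Moreau (a founding director) before Drummond (not a founding director).
Among Andersen, Saleh and Moreau, a committee chair before not a committee chair: Andersen (a committee chair) before Saleh and Moreau (not a committee chair).
Among Saleh and Moreau, by date first elected to the board (later first): Saleh (Mar 21, 2008) before Moreau (Oct 8, 2003).
Order: Farouk, Obi, Andersen, Saleh, Moreau, Drummond.

Moreau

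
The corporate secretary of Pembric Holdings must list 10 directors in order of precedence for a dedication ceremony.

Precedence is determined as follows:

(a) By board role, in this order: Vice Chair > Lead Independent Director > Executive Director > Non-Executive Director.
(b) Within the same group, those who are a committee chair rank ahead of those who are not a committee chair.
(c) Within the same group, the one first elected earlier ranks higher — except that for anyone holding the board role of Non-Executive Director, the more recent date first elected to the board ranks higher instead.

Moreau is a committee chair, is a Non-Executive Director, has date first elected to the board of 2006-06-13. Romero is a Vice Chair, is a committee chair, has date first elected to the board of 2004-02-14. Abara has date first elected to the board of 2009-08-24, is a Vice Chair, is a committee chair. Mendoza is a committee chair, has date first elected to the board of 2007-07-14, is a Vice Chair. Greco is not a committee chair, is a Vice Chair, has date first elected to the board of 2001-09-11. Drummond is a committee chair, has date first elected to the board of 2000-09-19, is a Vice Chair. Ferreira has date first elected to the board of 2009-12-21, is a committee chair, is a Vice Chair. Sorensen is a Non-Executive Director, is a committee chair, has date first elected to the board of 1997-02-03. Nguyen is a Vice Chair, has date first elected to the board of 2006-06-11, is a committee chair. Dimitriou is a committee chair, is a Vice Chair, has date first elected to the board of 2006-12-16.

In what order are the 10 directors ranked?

By board role: Drummond, Romero, Nguyen, Dimitriou, Mendoza, Abara, Ferreira and Greco (Vice Chair); then Moreau and Sorensen (Non-Executive Director).
Among Drummond, Romero, Nguyen, Dimitriou, Mendoza, Abara, Ferreira and Greco, a committee chair before not a committee chair: Drummond, Romero, Nguyen, Dimitriou, Mendoza, Abara and Ferreira (a committee chair) before Greco (not a committee chair).
Among Drummond, Romero, Nguyen, Dimitriou, Mendoza, Abara and Ferreira, by date first elected to the board (earlier first): Drummond (2000-09-19) before Romero (2004-02-14) before Nguyen (2006-06-11) before Dimitriou (2006-12-16) before Mendoza (2007-07-14) before Abara (2009-08-24) before Ferreira (2009-12-21).
Moreau and Sorensen are each a committee chair, so the next rule applies.
Among Moreau and Sorensen, by date first elected to the board (later first) (reversed rule for this group): Moreau (2006-06-13) before Sorensen (1997-02-03).
Full order: Drummond, Romero, Nguyen, Dimitriou, Mendoza, Abara, Ferreira, Greco, Moreau, Sorensen.

Drummond, Romero, Nguyen, Dimitriou, Mendoza, Abara, Ferreira, Greco, Moreau, Sorensen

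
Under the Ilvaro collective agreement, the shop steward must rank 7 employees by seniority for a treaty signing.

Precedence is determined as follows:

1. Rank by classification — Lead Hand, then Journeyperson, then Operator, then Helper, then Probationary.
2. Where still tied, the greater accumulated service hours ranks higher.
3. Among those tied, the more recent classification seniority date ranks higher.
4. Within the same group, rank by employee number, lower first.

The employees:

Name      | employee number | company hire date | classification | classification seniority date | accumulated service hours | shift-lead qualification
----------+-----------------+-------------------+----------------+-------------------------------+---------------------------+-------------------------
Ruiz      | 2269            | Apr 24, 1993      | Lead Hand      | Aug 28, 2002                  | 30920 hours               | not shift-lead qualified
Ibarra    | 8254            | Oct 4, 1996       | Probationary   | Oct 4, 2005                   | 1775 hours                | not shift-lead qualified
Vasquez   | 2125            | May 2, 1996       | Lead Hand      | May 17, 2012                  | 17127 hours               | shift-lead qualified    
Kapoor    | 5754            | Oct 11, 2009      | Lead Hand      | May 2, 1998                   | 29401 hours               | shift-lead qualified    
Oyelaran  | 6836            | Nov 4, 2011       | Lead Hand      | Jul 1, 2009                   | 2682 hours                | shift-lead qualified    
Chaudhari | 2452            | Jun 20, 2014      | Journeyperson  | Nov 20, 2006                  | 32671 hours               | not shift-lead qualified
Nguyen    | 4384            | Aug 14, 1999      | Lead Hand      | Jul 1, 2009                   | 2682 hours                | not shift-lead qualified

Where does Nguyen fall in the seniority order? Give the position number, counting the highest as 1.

By classification: Ruiz, Kapoor, Vasquez, Nguyen and Oyelaran (Lead Hand); then Chaudhari (Journeyperson); then Ibarra (Probationary).
Among Ruiz, Kapoor, Vasquez, Nguyen and Oyelaran, by accumulated service hours (higher first): Ruiz (30920 hours) before Kapoor (29401 hours) before Vasquez (17127 hours) before Nguyen and Oyelaran (2682 hours).
Nguyen and Oyelaran both have classification seniority date Jul 1, 2009, so the next rule applies.
Among Nguyen and Oyelaran, by employee number (lower first): Nguyen (4384) before Oyelaran (6836).
Order: Ruiz, Kapoor, Vasquez, Nguyen, Oyelaran, Chaudhari, Ibarra. So position 4.

4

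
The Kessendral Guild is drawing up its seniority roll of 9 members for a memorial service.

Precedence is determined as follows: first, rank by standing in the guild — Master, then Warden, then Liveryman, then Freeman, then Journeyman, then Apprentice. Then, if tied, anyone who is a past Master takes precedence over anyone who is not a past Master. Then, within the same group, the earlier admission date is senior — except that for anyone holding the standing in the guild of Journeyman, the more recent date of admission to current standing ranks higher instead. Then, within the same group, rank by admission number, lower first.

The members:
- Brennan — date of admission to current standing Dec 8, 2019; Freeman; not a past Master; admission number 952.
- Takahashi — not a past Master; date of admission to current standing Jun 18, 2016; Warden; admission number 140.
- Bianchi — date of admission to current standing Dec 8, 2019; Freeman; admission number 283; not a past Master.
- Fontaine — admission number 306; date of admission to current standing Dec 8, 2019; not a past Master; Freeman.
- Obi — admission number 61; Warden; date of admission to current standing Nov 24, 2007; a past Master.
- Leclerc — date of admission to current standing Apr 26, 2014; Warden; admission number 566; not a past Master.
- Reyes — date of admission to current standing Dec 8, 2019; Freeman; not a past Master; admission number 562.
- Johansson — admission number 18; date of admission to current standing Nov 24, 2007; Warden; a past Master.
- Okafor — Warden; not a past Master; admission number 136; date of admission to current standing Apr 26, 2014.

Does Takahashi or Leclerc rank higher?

By standing in the guild: Johansson, Obi, Okafor, Leclerc and Takahashi (Warden); then Bianchi, Fontaine, Reyes and Brennan (Freeman).
Among Johansson, Obi, Okafor, Leclerc and Takahashi, a past Master before not a past Master: Johansson and Obi (a past Master) before Okafor, Leclerc and Takahashi (not a past Master).
Johansson and Obi both have date of admission to current standing Nov 24, 2007, so the next rule applies.
Among Johansson and Obi, by admission number (lower first): Johansson (18) before Obi (61).
Among Okafor, Leclerc and Takahashi, by date of admission to current standing (earlier first): Okafor and Leclerc (Apr 26, 2014) before Takahashi (Jun 18, 2016).
Among Okafor and Leclerc, by admission number (lower first): Okafor (136) before Leclerc (566).
Bianchi, Fontaine, Reyes and Brennan are each not a past Master, so the next rule applies.
Bianchi, Fontaine, Reyes and Brennan all have date of admission to current standing Dec 8, 2019, so the next rule applies.
Among Bianchi, Fontaine, Reyes and Brennan, by admission number (lower first): Bianchi (283) before Fontaine (306) before Reyes (562) before Brennan (952).
So Leclerc takes precedence.

Leclerc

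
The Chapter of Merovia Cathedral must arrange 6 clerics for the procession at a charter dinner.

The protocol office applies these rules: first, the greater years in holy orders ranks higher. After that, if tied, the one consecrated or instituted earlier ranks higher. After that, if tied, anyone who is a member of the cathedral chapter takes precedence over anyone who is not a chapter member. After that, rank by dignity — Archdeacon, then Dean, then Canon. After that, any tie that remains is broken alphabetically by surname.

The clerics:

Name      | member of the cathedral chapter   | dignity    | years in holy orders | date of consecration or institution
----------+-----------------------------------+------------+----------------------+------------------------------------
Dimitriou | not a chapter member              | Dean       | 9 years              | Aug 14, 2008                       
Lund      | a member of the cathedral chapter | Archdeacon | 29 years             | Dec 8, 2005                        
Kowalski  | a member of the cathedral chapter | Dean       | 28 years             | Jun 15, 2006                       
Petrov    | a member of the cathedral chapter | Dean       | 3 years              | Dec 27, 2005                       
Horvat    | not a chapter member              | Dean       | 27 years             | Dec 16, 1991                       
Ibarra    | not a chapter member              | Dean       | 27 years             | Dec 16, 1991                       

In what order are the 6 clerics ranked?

By years in holy orders (higher first): Lund (29 years); then Kowalski (28 years); then Horvat and Ibarra (both 27 years); then Dimitriou (9 years); then Petrov (3 years).
Horvat and Ibarra both have date of consecration or institution Dec 16, 1991, so the next rule applies.
Horvat and Ibarra are each not a chapter member, so the next rule applies.
Horvat and Ibarra are each Dean, so the next rule applies.
Among Horvat and Ibarra, alphabetically by surname: Horvat before Ibarra.
Full order: Lund, Kowalski, Horvat, Ibarra, Dimitriou, Petrov.

Lund, Kowalski, Horvat, Ibarra, Dimitriou, Petrov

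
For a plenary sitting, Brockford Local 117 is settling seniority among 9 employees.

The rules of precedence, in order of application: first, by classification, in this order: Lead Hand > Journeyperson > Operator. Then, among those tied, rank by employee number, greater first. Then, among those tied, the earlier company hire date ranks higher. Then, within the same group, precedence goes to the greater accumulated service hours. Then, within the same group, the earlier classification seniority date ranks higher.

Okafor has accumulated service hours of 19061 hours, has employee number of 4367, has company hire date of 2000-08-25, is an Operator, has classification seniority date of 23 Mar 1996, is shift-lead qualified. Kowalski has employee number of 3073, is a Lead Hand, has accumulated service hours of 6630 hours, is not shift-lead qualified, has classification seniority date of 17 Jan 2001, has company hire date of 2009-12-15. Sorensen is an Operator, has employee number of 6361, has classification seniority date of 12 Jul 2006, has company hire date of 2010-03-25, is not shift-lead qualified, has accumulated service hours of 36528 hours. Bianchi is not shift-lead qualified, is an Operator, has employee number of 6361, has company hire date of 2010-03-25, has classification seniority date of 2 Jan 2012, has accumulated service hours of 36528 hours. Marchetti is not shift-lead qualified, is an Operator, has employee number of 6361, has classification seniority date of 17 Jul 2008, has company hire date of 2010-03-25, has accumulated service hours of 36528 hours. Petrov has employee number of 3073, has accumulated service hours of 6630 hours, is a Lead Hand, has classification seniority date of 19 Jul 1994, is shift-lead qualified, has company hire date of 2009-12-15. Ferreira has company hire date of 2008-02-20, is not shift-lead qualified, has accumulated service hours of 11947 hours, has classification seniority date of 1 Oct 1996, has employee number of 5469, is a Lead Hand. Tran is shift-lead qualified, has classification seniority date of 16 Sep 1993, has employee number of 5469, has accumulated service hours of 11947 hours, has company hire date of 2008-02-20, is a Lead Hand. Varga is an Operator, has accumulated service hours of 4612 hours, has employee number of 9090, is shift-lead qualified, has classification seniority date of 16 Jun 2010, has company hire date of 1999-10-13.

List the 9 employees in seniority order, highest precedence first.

Tran, Ferreira, Petrov, Kowalski, Varga, Sorensen, Marchetti, Bianchi, Okafor

By classification: Tran, Ferreira, Petrov and Kowalski (Lead Hand); then Varga, Sorensen, Marchetti, Bianchi and Okafor (Operator).
Among Tran, Ferreira, Petrov and Kowalski, by employee number (higher first): Tran and Ferreira (5469) before Petrov and Kowalski (3073).
Tran and Ferreira both have company hire date 2008-02-20, so the next rule applies.
Tran and Ferreira both have accumulated service hours 11947 hours, so the next rule applies.
Among Tran and Ferreira, by classification seniority date (earlier first): Tran (16 Sep 1993) before Ferreira (1 Oct 1996).
Petrov and Kowalski both have company hire date 2009-12-15, so the next rule applies.
Petrov and Kowalski both have accumulated service hours 6630 hours, so the next rule applies.
Among Petrov and Kowalski, by classification seniority date (earlier first): Petrov (19 Jul 1994) before Kowalski (17 Jan 2001).
Among Varga, Sorensen, Marchetti, Bianchi and Okafor, by employee number (higher first): Varga (9090) before Sorensen, Marchetti and Bianchi (6361) before Okafor (4367).
Sorensen, Marchetti and Bianchi all have company hire date 2010-03-25, so the next rule applies.
Sorensen, Marchetti and Bianchi all have accumulated service hours 36528 hours, so the next rule applies.
Among Sorensen, Marchetti and Bianchi, by classification seniority date (earlier first): Sorensen (12 Jul 2006) before Marchetti (17 Jul 2008) before Bianchi (2 Jan 2012).
Full order: Tran, Ferreira, Petrov, Kowalski, Varga, Sorensen, Marchetti, Bianchi, Okafor.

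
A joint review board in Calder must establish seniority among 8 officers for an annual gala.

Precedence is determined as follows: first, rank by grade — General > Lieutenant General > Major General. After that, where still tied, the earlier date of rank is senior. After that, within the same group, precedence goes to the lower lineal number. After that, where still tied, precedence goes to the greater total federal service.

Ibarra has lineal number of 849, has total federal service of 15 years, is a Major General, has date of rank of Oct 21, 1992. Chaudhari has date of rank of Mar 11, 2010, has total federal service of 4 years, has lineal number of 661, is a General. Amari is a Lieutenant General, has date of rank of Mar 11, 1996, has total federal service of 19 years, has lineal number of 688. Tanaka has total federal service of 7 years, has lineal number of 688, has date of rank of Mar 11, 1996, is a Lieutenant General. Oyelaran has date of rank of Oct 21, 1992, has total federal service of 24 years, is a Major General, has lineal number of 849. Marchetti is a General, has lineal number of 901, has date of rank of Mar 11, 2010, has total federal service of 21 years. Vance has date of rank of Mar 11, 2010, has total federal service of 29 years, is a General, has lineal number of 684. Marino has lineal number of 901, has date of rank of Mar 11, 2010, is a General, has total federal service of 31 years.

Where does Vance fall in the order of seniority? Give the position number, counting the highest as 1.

By grade: Chaudhari, Vance, Marino and Marchetti (General); then Amari and Tanaka (Lieutenant General); then Oyelaran and Ibarra (Major General).
Chaudhari, Vance, Marino and Marchetti all have date of rank Mar 11, 2010, so the next rule applies.
Among Chaudhari, Vance, Marino and Marchetti, by lineal number (lower first): Chaudhari (661) before Vance (684) before Marino and Marchetti (901).
Among Marino and Marchetti, by total federal service (higher first): Marino (31 years) before Marchetti (21 years).
Amari and Tanaka both have date of rank Mar 11, 1996, so the next rule applies.
Amari and Tanaka both have lineal number 688, so the next rule applies.
Among Amari and Tanaka, by total federal service (higher first): Amari (19 years) before Tanaka (7 years).
Oyelaran and Ibarra both have date of rank Oct 21, 1992, so the next rule applies.
Oyelaran and Ibarra both have lineal number 849, so the next rule applies.
Among Oyelaran and Ibarra, by total federal service (higher first): Oyelaran (24 years) before Ibarra (15 years).
Order: Chaudhari, Vance, Marino, Marchetti, Amari, Tanaka, Oyelaran, Ibarra. So position 2.

2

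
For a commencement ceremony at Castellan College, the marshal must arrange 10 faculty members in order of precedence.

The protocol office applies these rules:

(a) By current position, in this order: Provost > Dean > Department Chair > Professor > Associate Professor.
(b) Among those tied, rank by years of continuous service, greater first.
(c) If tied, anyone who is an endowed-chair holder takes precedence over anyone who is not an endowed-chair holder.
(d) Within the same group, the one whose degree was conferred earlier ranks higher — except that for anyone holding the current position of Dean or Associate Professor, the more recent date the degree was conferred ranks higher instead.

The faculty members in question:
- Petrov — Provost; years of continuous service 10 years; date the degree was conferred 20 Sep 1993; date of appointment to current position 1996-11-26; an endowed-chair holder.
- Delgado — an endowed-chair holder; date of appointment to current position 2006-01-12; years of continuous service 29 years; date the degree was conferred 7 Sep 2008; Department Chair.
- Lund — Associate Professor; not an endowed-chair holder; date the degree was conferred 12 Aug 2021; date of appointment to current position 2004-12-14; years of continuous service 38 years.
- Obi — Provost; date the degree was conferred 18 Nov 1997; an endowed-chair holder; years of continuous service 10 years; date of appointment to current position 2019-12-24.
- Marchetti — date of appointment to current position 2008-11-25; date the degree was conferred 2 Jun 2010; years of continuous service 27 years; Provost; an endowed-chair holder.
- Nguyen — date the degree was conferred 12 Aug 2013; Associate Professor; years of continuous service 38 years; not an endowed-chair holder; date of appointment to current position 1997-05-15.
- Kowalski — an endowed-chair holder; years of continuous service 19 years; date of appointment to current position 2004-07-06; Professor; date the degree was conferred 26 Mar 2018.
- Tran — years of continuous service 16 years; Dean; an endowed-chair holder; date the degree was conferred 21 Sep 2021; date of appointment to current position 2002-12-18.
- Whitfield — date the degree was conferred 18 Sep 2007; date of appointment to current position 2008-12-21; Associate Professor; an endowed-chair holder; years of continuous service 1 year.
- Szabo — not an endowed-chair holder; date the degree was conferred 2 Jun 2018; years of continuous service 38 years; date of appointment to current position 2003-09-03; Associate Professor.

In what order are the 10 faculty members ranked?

By current position: Marchetti, Petrov and Obi (Provost); then Tran (Dean); then Delgado (Department Chair); then Kowalski (Professor); then Lund, Szabo, Nguyen and Whitfield (Associate Professor).
Among Marchetti, Petrov and Obi, by years of continuous service (higher first): Marchetti (27 years) before Petrov and Obi (10 years).
Petrov and Obi are each an endowed-chair holder, so the next rule applies.
Among Petrov and Obi, by date the degree was conferred (earlier first): Petrov (20 Sep 1993) before Obi (18 Nov 1997).
Among Lund, Szabo, Nguyen and Whitfield, by years of continuous service (higher first): Lund, Szabo and Nguyen (38 years) before Whitfield (1 year).
Lund, Szabo and Nguyen are each not an endowed-chair holder, so the next rule applies.
Among Lund, Szabo and Nguyen, by date the degree was conferred (later first) (reversed rule for this group): Lund (12 Aug 2021) before Szabo (2 Jun 2018) before Nguyen (12 Aug 2013).
Full order: Marchetti, Petrov, Obi, Tran, Delgado, Kowalski, Lund, Szabo, Nguyen, Whitfield.

Marchetti, Petrov, Obi, Tran, Delgado, Kowalski, Lund, Szabo, Nguyen, Whitfield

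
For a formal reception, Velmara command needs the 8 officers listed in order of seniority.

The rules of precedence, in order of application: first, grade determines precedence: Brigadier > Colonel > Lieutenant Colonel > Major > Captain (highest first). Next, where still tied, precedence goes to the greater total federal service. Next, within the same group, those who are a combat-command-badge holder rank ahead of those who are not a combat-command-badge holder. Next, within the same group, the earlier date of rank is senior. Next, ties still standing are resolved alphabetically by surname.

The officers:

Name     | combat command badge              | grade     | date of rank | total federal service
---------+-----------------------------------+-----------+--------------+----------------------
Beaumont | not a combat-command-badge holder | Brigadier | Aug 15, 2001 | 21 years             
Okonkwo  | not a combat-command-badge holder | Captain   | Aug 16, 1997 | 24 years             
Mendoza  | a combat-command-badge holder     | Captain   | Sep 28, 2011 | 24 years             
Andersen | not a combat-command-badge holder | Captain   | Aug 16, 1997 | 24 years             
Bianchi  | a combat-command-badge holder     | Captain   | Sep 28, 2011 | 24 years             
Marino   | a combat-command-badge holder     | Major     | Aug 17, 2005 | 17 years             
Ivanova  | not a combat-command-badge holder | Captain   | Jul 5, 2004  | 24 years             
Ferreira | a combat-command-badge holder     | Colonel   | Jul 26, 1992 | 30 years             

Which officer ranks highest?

By grade: Beaumont (Brigadier); then Ferreira (Colonel); then Marino (Major); then Bianchi, Mendoza, Andersen, Okonkwo and Ivanova (Captain).
Bianchi, Mendoza, Andersen, Okonkwo and Ivanova all have total federal service 24 years, so the next rule applies.
Among Bianchi, Mendoza, Andersen, Okonkwo and Ivanova, a combat-command-badge holder before not a combat-command-badge holder: Bianchi and Mendoza (a combat-command-badge holder) before Andersen, Okonkwo and Ivanova (not a combat-command-badge holder).
Bianchi and Mendoza both have date of rank Sep 28, 2011, so the next rule applies.
Among Bianchi and Mendoza, alphabetically by surname: Bianchi before Mendoza.
Among Andersen, Okonkwo and Ivanova, by date of rank (earlier first): Andersen and Okonkwo (Aug 16, 1997) before Ivanova (Jul 5, 2004).
Among Andersen and Okonkwo, alphabetically by surname: Andersen before Okonkwo.
Order: Beaumont, Ferreira, Marino, Bianchi, Mendoza, Andersen, Okonkwo, Ivanova.

Beaumont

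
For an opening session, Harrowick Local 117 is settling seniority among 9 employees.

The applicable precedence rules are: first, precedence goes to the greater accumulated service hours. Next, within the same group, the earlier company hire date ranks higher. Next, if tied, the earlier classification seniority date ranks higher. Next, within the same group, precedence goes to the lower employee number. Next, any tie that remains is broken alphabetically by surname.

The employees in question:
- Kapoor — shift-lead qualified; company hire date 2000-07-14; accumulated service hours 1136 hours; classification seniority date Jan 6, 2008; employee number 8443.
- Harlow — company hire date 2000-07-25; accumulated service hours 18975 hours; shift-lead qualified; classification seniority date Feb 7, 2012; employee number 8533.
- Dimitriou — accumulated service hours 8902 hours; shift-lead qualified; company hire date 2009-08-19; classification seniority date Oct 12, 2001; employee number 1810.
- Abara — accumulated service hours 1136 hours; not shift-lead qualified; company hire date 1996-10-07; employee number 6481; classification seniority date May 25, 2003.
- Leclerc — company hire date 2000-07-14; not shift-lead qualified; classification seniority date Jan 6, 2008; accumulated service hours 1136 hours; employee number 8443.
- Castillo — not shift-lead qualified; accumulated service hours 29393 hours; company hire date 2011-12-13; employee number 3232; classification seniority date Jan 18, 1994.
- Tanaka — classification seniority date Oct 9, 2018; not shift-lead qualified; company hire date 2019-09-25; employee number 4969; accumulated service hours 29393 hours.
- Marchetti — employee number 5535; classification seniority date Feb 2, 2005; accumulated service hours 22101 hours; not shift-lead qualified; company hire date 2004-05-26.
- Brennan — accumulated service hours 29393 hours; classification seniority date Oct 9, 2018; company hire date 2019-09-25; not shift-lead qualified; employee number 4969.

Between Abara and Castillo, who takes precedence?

Castillo

By accumulated service hours (higher first): Castillo, Brennan and Tanaka (each 29393 hours); then Marchetti (22101 hours); then Harlow (18975 hours); then Dimitriou (8902 hours); then Abara, Kapoor and Leclerc (each 1136 hours).
Among Castillo, Brennan and Tanaka, by company hire date (earlier first): Castillo (2011-12-13) before Brennan and Tanaka (2019-09-25).
Brennan and Tanaka both have classification seniority date Oct 9, 2018, so the next rule applies.
Brennan and Tanaka both have employee number 4969, so the next rule applies.
Among Brennan and Tanaka, alphabetically by surname: Brennan before Tanaka.
Among Abara, Kapoor and Leclerc, by company hire date (earlier first): Abara (1996-10-07) before Kapoor and Leclerc (2000-07-14).
Kapoor and Leclerc both have classification seniority date Jan 6, 2008, so the next rule applies.
Kapoor and Leclerc both have employee number 8443, so the next rule applies.
Among Kapoor and Leclerc, alphabetically by surname: Kapoor before Leclerc.
So Castillo takes precedence.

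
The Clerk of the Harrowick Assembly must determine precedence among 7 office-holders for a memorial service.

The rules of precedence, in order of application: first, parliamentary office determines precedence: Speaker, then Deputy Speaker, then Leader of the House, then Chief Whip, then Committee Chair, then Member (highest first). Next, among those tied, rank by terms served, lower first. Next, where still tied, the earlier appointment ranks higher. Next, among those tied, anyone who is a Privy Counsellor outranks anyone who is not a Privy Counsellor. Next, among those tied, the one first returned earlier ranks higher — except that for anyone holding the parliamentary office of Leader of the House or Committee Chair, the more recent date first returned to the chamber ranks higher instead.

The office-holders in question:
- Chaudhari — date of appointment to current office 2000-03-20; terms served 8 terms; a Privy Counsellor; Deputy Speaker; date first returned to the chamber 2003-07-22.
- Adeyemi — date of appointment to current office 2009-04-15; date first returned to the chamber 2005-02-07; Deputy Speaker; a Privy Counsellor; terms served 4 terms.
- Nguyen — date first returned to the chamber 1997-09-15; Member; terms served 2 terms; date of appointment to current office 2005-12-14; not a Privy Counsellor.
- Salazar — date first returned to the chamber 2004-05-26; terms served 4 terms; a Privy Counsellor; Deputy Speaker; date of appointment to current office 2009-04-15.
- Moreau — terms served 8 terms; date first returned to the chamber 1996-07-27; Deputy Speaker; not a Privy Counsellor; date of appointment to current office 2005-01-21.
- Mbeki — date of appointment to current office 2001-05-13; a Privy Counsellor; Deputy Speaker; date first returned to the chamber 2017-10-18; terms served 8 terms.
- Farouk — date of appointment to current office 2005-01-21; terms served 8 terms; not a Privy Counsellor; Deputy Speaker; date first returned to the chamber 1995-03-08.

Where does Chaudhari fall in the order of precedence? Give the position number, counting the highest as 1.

3

By parliamentary office: Salazar, Adeyemi, Chaudhari, Mbeki, Farouk and Moreau (Deputy Speaker); then Nguyen (Member).
Among Salazar, Adeyemi, Chaudhari, Mbeki, Farouk and Moreau, by terms served (lower first): Salazar and Adeyemi (4 terms) before Chaudhari, Mbeki, Farouk and Moreau (8 terms).
Salazar and Adeyemi both have date of appointment to current office 2009-04-15, so the next rule applies.
Salazar and Adeyemi are each a Privy Counsellor, so the next rule applies.
Among Salazar and Adeyemi, by date first returned to the chamber (earlier first): Salazar (2004-05-26) before Adeyemi (2005-02-07).
Among Chaudhari, Mbeki, Farouk and Moreau, by date of appointment to current office (earlier first): Chaudhari (2000-03-20) before Mbeki (2001-05-13) before Farouk and Moreau (2005-01-21).
Farouk and Moreau are each not a Privy Counsellor, so the next rule applies.
Among Farouk and Moreau, by date first returned to the chamber (earlier first): Farouk (1995-03-08) before Moreau (1996-07-27).
Order: Salazar, Adeyemi, Chaudhari, Mbeki, Farouk, Moreau, Nguyen. So position 3.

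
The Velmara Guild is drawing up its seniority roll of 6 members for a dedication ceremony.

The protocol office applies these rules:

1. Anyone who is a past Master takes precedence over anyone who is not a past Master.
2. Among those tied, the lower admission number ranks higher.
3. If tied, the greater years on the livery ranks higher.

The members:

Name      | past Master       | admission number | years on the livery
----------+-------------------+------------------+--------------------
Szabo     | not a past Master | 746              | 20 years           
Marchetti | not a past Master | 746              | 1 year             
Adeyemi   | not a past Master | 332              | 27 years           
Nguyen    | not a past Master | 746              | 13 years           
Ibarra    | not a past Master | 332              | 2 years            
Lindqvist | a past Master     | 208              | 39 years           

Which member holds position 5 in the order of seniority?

Nguyen

By the first rule: Lindqvist (a past Master); then Adeyemi, Ibarra, Szabo, Nguyen and Marchetti (each not a past Master).
Among Adeyemi, Ibarra, Szabo, Nguyen and Marchetti, by admission number (lower first): Adeyemi and Ibarra (332) before Szabo, Nguyen and Marchetti (746).
Among Adeyemi and Ibarra, by years on the livery (higher first): Adeyemi (27 years) before Ibarra (2 years).
Among Szabo, Nguyen and Marchetti, by years on the livery (higher first): Szabo (20 years) before Nguyen (13 years) before Marchetti (1 year).
Order: Lindqvist, Adeyemi, Ibarra, Szabo, Nguyen, Marchetti.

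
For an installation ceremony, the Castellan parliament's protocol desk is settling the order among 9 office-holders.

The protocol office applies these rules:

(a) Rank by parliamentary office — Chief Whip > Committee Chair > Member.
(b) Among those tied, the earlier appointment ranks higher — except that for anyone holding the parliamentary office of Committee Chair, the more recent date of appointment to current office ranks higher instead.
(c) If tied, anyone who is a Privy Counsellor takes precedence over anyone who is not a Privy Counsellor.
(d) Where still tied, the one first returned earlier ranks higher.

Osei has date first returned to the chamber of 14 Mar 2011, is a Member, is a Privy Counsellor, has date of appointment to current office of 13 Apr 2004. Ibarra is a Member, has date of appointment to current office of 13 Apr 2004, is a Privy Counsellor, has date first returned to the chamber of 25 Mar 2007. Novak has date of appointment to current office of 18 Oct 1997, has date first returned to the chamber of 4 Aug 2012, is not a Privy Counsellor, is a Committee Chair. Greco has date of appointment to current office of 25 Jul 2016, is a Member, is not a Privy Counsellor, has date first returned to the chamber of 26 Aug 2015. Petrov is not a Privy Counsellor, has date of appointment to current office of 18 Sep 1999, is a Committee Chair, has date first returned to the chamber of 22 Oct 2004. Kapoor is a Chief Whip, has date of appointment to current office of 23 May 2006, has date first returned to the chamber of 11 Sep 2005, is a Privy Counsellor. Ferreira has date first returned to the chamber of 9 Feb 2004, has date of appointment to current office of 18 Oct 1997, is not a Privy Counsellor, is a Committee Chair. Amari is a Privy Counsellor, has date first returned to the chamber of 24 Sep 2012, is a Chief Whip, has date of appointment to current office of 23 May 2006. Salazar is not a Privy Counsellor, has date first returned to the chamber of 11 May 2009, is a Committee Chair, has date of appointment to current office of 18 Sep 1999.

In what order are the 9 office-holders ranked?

By parliamentary office: Kapoor and Amari (Chief Whip); then Petrov, Salazar, Ferreira and Novak (Committee Chair); then Ibarra, Osei and Greco (Member).
Kapoor and Amari both have date of appointment to current office 23 May 2006, so the next rule applies.
Kapoor and Amari are each a Privy Counsellor, so the next rule applies.
Among Kapoor and Amari, by date first returned to the chamber (earlier first): Kapoor (11 Sep 2005) before Amari (24 Sep 2012).
Among Petrov, Salazar, Ferreira and Novak, by date of appointment to current office (later first) (reversed rule for this group): Petrov and Salazar (18 Sep 1999) before Ferreira and Novak (18 Oct 1997).
Petrov and Salazar are each not a Privy Counsellor, so the next rule applies.
Among Petrov and Salazar, by date first returned to the chamber (earlier first): Petrov (22 Oct 2004) before Salazar (11 May 2009).
Ferreira and Novak are each not a Privy Counsellor, so the next rule applies.
Among Ferreira and Novak, by date first returned to the chamber (earlier first): Ferreira (9 Feb 2004) before Novak (4 Aug 2012).
Among Ibarra, Osei and Greco, by date of appointment to current office (earlier first): Ibarra and Osei (13 Apr 2004) before Greco (25 Jul 2016).
Ibarra and Osei are each a Privy Counsellor, so the next rule applies.
Among Ibarra and Osei, by date first returned to the chamber (earlier first): Ibarra (25 Mar 2007) before Osei (14 Mar 2011).
Full order: Kapoor, Amari, Petrov, Salazar, Ferreira, Novak, Ibarra, Osei, Greco.

Kapoor, Amari, Petrov, Salazar, Ferreira, Novak, Ibarra, Osei, Greco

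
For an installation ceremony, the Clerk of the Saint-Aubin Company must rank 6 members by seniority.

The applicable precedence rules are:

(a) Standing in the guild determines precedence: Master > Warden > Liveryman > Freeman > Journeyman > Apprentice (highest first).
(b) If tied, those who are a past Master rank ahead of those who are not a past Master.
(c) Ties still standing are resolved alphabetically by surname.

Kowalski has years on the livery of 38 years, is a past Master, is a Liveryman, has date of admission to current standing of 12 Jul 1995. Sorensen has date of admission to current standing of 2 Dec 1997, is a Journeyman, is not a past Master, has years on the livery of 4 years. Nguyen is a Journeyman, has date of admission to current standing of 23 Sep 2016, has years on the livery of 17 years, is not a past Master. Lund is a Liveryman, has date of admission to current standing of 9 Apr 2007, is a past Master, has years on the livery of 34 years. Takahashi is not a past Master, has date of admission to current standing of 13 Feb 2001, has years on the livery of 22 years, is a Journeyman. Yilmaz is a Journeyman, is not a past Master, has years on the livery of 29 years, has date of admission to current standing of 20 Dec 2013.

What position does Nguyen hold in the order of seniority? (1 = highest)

By standing in the guild: Kowalski and Lund (Liveryman); then Nguyen, Sorensen, Takahashi and Yilmaz (Journeyman).
Kowalski and Lund are each a past Master, so the next rule applies.
Among Kowalski and Lund, alphabetically by surname: Kowalski before Lund.
Nguyen, Sorensen, Takahashi and Yilmaz are each not a past Master, so the next rule applies.
Among Nguyen, Sorensen, Takahashi and Yilmaz, alphabetically by surname: Nguyen before Sorensen before Takahashi before Yilmaz.
Order: Kowalski, Lund, Nguyen, Sorensen, Takahashi, Yilmaz. So position 3.

3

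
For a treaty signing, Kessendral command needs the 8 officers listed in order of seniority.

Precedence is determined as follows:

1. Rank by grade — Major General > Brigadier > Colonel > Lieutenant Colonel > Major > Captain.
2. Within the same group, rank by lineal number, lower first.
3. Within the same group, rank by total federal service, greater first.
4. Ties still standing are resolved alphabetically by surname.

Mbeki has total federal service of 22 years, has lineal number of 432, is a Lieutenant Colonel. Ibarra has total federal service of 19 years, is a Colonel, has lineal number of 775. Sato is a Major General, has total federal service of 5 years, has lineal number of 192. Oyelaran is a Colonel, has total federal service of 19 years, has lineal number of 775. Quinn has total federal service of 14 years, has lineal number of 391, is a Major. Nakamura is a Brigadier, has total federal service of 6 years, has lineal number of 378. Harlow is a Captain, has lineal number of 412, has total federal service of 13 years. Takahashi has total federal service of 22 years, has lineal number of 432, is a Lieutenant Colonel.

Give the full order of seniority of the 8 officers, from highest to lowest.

By grade: Sato (Major General); then Nakamura (Brigadier); then Ibarra and Oyelaran (Colonel); then Mbeki and Takahashi (Lieutenant Colonel); then Quinn (Major); then Harlow (Captain).
Ibarra and Oyelaran both have lineal number 775, so the next rule applies.
Ibarra and Oyelaran both have total federal service 19 years, so the next rule applies.
Among Ibarra and Oyelaran, alphabetically by surname: Ibarra before Oyelaran.
Mbeki and Takahashi both have lineal number 432, so the next rule applies.
Mbeki and Takahashi both have total federal service 22 years, so the next rule applies.
Among Mbeki and Takahashi, alphabetically by surname: Mbeki before Takahashi.
Full order: Sato, Nakamura, Ibarra, Oyelaran, Mbeki, Takahashi, Quinn, Harlow.

Sato, Nakamura, Ibarra, Oyelaran, Mbeki, Takahashi, Quinn, Harlow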